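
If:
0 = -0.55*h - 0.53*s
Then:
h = -0.963636363636364*s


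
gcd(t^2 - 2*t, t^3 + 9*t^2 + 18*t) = t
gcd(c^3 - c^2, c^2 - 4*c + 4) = 1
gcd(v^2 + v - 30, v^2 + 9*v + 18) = v + 6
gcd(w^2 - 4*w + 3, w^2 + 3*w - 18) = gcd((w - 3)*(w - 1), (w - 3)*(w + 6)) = w - 3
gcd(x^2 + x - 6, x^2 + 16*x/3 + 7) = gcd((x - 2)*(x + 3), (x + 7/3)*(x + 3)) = x + 3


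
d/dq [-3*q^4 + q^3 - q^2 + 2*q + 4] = -12*q^3 + 3*q^2 - 2*q + 2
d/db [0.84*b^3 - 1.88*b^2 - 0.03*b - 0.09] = 2.52*b^2 - 3.76*b - 0.03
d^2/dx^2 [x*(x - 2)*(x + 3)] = 6*x + 2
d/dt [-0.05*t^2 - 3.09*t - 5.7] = -0.1*t - 3.09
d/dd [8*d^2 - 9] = 16*d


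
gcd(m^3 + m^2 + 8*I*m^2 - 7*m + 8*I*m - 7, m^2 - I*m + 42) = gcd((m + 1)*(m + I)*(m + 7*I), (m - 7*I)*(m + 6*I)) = 1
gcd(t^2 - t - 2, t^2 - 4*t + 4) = t - 2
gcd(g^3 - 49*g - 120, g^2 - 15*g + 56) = g - 8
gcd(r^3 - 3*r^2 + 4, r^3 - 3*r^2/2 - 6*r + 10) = r^2 - 4*r + 4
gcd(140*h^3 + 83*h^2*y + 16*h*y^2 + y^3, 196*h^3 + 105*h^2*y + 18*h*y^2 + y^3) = 28*h^2 + 11*h*y + y^2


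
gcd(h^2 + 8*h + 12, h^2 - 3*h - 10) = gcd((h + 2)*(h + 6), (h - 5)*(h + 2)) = h + 2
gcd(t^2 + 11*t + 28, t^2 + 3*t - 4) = t + 4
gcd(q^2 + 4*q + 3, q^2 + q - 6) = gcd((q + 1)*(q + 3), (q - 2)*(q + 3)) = q + 3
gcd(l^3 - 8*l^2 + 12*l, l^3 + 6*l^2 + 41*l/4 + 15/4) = 1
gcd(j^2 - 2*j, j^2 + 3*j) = j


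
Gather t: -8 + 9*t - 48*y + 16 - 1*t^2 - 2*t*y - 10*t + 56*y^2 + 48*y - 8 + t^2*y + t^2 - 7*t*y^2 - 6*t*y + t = t^2*y + t*(-7*y^2 - 8*y) + 56*y^2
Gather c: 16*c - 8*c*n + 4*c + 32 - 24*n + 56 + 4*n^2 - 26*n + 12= c*(20 - 8*n) + 4*n^2 - 50*n + 100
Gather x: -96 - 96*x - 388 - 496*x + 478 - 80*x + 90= 84 - 672*x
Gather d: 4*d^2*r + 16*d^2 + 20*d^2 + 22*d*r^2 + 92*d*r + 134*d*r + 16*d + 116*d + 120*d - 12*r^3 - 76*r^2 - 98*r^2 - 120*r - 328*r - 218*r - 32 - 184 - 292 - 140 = d^2*(4*r + 36) + d*(22*r^2 + 226*r + 252) - 12*r^3 - 174*r^2 - 666*r - 648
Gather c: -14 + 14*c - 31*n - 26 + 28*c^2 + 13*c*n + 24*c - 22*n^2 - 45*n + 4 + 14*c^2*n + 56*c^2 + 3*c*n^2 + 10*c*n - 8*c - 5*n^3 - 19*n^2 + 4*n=c^2*(14*n + 84) + c*(3*n^2 + 23*n + 30) - 5*n^3 - 41*n^2 - 72*n - 36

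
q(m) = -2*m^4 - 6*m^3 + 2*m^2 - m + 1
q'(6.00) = -2353.00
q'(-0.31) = -3.73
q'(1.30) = -43.80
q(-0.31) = 1.66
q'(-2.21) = -11.40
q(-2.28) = 30.74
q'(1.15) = -32.37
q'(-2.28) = -8.87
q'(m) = -8*m^3 - 18*m^2 + 4*m - 1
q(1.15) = -10.13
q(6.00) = -3821.00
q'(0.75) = -11.50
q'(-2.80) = 22.30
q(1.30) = -15.81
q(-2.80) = 28.26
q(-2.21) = 30.03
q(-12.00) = -30803.00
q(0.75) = -1.79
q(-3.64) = -30.59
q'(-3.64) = 131.78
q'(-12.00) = 11183.00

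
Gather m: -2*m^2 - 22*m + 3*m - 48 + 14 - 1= -2*m^2 - 19*m - 35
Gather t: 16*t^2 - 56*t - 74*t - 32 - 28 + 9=16*t^2 - 130*t - 51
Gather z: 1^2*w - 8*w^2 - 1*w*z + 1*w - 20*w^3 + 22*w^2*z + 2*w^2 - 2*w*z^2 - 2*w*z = -20*w^3 - 6*w^2 - 2*w*z^2 + 2*w + z*(22*w^2 - 3*w)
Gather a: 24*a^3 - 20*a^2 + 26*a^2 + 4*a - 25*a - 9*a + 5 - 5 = 24*a^3 + 6*a^2 - 30*a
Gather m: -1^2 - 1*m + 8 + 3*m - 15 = 2*m - 8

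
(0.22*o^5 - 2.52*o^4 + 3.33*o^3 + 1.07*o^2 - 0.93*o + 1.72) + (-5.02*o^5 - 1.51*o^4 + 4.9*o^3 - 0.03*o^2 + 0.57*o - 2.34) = -4.8*o^5 - 4.03*o^4 + 8.23*o^3 + 1.04*o^2 - 0.36*o - 0.62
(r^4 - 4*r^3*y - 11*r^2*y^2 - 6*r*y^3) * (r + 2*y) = r^5 - 2*r^4*y - 19*r^3*y^2 - 28*r^2*y^3 - 12*r*y^4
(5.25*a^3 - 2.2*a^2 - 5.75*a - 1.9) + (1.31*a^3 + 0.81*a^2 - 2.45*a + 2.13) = 6.56*a^3 - 1.39*a^2 - 8.2*a + 0.23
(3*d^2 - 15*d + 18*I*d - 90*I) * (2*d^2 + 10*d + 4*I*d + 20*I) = 6*d^4 + 48*I*d^3 - 222*d^2 - 1200*I*d + 1800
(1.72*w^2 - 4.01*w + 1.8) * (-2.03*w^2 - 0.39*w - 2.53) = -3.4916*w^4 + 7.4695*w^3 - 6.4417*w^2 + 9.4433*w - 4.554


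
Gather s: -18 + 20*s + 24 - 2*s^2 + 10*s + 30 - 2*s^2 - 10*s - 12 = -4*s^2 + 20*s + 24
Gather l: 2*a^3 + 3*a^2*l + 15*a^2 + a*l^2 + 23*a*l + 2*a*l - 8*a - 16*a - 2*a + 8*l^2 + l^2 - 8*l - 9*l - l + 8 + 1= 2*a^3 + 15*a^2 - 26*a + l^2*(a + 9) + l*(3*a^2 + 25*a - 18) + 9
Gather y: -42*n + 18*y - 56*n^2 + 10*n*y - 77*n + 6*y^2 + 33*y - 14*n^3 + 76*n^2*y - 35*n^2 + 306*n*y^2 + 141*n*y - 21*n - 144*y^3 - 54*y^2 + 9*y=-14*n^3 - 91*n^2 - 140*n - 144*y^3 + y^2*(306*n - 48) + y*(76*n^2 + 151*n + 60)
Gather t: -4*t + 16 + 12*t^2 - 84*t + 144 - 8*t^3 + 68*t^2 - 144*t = -8*t^3 + 80*t^2 - 232*t + 160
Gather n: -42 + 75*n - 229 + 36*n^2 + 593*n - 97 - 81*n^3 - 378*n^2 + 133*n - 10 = -81*n^3 - 342*n^2 + 801*n - 378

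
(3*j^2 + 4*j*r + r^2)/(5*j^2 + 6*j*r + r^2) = (3*j + r)/(5*j + r)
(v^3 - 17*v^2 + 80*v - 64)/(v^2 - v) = v - 16 + 64/v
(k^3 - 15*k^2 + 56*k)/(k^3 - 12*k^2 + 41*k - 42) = k*(k - 8)/(k^2 - 5*k + 6)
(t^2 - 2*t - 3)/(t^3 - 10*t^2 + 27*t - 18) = (t + 1)/(t^2 - 7*t + 6)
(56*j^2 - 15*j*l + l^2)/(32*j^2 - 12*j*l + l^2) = (7*j - l)/(4*j - l)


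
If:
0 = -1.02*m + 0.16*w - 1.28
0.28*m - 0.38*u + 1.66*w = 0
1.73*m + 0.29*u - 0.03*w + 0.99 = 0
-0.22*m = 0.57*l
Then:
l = 0.43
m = -1.11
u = 3.29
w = 0.94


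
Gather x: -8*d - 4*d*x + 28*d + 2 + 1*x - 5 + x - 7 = 20*d + x*(2 - 4*d) - 10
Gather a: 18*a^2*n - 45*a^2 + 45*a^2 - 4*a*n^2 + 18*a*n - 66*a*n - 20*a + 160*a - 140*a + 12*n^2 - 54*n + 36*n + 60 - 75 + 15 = 18*a^2*n + a*(-4*n^2 - 48*n) + 12*n^2 - 18*n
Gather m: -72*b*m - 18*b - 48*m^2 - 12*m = -18*b - 48*m^2 + m*(-72*b - 12)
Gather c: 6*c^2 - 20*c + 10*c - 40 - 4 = 6*c^2 - 10*c - 44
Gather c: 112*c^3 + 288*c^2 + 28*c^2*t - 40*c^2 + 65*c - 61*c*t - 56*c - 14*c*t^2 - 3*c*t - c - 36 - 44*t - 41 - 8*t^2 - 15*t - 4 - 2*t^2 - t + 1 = 112*c^3 + c^2*(28*t + 248) + c*(-14*t^2 - 64*t + 8) - 10*t^2 - 60*t - 80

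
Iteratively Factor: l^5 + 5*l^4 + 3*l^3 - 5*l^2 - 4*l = (l + 1)*(l^4 + 4*l^3 - l^2 - 4*l) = (l + 1)*(l + 4)*(l^3 - l) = (l - 1)*(l + 1)*(l + 4)*(l^2 + l) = l*(l - 1)*(l + 1)*(l + 4)*(l + 1)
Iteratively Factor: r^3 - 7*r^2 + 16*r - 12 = (r - 2)*(r^2 - 5*r + 6) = (r - 2)^2*(r - 3)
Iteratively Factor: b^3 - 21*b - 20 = (b + 4)*(b^2 - 4*b - 5) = (b - 5)*(b + 4)*(b + 1)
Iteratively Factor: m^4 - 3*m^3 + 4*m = (m - 2)*(m^3 - m^2 - 2*m) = m*(m - 2)*(m^2 - m - 2) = m*(m - 2)*(m + 1)*(m - 2)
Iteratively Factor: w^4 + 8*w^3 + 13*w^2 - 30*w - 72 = (w + 3)*(w^3 + 5*w^2 - 2*w - 24) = (w + 3)^2*(w^2 + 2*w - 8) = (w - 2)*(w + 3)^2*(w + 4)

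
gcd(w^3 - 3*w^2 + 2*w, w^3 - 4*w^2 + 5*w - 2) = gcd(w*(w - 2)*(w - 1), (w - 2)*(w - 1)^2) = w^2 - 3*w + 2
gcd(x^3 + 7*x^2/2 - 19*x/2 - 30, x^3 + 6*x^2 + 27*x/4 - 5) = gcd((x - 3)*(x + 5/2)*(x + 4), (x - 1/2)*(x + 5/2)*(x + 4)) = x^2 + 13*x/2 + 10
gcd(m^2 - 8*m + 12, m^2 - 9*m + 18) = m - 6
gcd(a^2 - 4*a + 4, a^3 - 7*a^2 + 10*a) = a - 2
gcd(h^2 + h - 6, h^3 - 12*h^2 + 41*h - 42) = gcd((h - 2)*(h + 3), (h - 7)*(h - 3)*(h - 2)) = h - 2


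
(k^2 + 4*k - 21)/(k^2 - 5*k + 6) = (k + 7)/(k - 2)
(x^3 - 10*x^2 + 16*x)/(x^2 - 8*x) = x - 2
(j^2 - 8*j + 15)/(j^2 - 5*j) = (j - 3)/j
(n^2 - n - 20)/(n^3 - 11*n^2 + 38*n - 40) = (n + 4)/(n^2 - 6*n + 8)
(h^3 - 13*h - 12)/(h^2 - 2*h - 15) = (h^2 - 3*h - 4)/(h - 5)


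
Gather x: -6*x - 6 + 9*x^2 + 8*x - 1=9*x^2 + 2*x - 7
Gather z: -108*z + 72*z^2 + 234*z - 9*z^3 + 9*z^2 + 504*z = -9*z^3 + 81*z^2 + 630*z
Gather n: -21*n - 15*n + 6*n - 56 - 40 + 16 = -30*n - 80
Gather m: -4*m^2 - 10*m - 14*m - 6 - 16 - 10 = -4*m^2 - 24*m - 32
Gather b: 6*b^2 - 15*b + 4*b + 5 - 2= 6*b^2 - 11*b + 3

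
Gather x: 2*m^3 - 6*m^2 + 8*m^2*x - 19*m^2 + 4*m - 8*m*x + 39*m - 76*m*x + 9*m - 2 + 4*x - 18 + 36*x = 2*m^3 - 25*m^2 + 52*m + x*(8*m^2 - 84*m + 40) - 20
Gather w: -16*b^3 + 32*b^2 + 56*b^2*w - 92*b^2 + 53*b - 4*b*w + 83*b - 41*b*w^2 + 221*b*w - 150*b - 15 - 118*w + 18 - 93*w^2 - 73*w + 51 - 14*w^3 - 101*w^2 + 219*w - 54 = -16*b^3 - 60*b^2 - 14*b - 14*w^3 + w^2*(-41*b - 194) + w*(56*b^2 + 217*b + 28)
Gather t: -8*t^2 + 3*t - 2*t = -8*t^2 + t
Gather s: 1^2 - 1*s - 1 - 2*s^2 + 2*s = -2*s^2 + s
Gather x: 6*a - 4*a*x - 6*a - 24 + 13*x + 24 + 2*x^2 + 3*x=2*x^2 + x*(16 - 4*a)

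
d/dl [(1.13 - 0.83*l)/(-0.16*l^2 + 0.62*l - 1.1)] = (-0.1328*l^2 + 0.3616*l + 0.2124)/(0.0256*l^4 - 0.1984*l^3 + 0.7364*l^2 - 1.364*l + 1.21)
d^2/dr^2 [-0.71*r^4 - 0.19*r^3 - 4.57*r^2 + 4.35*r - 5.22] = -8.52*r^2 - 1.14*r - 9.14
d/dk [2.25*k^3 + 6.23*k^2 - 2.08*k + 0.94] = 6.75*k^2 + 12.46*k - 2.08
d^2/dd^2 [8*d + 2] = 0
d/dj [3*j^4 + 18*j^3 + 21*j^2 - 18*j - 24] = 12*j^3 + 54*j^2 + 42*j - 18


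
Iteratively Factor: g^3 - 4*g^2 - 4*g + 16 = (g - 2)*(g^2 - 2*g - 8) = (g - 4)*(g - 2)*(g + 2)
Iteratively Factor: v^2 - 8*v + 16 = (v - 4)*(v - 4)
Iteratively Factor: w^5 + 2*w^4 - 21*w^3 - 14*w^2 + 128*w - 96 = (w - 3)*(w^4 + 5*w^3 - 6*w^2 - 32*w + 32) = (w - 3)*(w + 4)*(w^3 + w^2 - 10*w + 8) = (w - 3)*(w + 4)^2*(w^2 - 3*w + 2) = (w - 3)*(w - 1)*(w + 4)^2*(w - 2)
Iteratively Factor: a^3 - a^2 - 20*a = (a - 5)*(a^2 + 4*a) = a*(a - 5)*(a + 4)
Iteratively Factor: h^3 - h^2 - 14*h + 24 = (h + 4)*(h^2 - 5*h + 6) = (h - 3)*(h + 4)*(h - 2)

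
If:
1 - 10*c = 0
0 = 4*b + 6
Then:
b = -3/2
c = 1/10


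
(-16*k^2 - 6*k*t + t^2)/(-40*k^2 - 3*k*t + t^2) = (2*k + t)/(5*k + t)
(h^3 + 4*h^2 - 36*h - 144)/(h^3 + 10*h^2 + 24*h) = (h - 6)/h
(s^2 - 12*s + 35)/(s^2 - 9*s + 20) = (s - 7)/(s - 4)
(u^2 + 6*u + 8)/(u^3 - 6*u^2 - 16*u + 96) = (u + 2)/(u^2 - 10*u + 24)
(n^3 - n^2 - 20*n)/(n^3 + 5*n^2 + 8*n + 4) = n*(n^2 - n - 20)/(n^3 + 5*n^2 + 8*n + 4)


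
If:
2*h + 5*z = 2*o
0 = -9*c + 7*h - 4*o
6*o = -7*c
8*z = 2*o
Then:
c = 0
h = 0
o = 0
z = 0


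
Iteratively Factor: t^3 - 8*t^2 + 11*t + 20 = (t - 5)*(t^2 - 3*t - 4) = (t - 5)*(t - 4)*(t + 1)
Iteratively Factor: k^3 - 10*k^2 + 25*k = (k - 5)*(k^2 - 5*k) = k*(k - 5)*(k - 5)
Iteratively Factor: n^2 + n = (n + 1)*(n)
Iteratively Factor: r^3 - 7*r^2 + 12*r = (r)*(r^2 - 7*r + 12) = r*(r - 4)*(r - 3)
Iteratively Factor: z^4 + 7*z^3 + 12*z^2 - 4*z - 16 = (z + 2)*(z^3 + 5*z^2 + 2*z - 8) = (z + 2)^2*(z^2 + 3*z - 4) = (z + 2)^2*(z + 4)*(z - 1)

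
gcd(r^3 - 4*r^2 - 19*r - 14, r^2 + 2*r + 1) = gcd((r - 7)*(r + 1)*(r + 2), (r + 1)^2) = r + 1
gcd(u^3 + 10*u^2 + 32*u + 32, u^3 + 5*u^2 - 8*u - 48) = u^2 + 8*u + 16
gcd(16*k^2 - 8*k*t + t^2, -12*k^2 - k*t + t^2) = -4*k + t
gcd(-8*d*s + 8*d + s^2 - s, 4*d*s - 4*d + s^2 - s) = s - 1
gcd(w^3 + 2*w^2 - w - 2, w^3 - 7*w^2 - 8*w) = w + 1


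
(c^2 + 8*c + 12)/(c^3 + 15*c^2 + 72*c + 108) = (c + 2)/(c^2 + 9*c + 18)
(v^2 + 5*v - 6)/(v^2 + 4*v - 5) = (v + 6)/(v + 5)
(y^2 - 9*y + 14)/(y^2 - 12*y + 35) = (y - 2)/(y - 5)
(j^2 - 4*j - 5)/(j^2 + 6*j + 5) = (j - 5)/(j + 5)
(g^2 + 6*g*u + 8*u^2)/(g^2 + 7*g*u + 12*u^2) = (g + 2*u)/(g + 3*u)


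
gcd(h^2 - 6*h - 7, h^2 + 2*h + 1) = h + 1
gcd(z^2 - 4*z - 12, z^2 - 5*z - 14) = z + 2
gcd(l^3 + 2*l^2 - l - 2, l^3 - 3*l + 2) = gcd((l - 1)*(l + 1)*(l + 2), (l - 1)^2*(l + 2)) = l^2 + l - 2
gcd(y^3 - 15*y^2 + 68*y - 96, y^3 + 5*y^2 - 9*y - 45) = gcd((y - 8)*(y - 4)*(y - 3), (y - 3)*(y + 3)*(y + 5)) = y - 3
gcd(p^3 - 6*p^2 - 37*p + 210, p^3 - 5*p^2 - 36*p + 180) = p^2 + p - 30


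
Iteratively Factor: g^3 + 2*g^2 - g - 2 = (g + 1)*(g^2 + g - 2) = (g - 1)*(g + 1)*(g + 2)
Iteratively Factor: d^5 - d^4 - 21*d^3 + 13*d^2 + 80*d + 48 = (d - 3)*(d^4 + 2*d^3 - 15*d^2 - 32*d - 16) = (d - 3)*(d + 1)*(d^3 + d^2 - 16*d - 16) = (d - 3)*(d + 1)^2*(d^2 - 16) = (d - 3)*(d + 1)^2*(d + 4)*(d - 4)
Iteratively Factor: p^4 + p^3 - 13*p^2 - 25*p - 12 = (p + 1)*(p^3 - 13*p - 12) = (p - 4)*(p + 1)*(p^2 + 4*p + 3) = (p - 4)*(p + 1)*(p + 3)*(p + 1)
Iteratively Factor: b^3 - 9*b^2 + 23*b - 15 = (b - 3)*(b^2 - 6*b + 5) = (b - 3)*(b - 1)*(b - 5)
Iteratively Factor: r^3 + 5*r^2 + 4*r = (r + 1)*(r^2 + 4*r) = r*(r + 1)*(r + 4)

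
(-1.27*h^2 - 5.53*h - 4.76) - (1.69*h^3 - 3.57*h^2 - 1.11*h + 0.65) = -1.69*h^3 + 2.3*h^2 - 4.42*h - 5.41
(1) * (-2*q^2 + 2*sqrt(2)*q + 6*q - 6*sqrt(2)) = -2*q^2 + 2*sqrt(2)*q + 6*q - 6*sqrt(2)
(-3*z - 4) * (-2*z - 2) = 6*z^2 + 14*z + 8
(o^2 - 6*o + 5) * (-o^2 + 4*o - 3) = -o^4 + 10*o^3 - 32*o^2 + 38*o - 15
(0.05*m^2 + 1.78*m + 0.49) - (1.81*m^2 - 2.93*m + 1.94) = -1.76*m^2 + 4.71*m - 1.45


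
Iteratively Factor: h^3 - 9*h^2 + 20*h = (h - 4)*(h^2 - 5*h) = h*(h - 4)*(h - 5)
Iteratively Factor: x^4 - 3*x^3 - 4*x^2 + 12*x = (x - 2)*(x^3 - x^2 - 6*x) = (x - 3)*(x - 2)*(x^2 + 2*x) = x*(x - 3)*(x - 2)*(x + 2)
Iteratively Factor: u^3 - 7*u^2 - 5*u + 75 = (u + 3)*(u^2 - 10*u + 25) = (u - 5)*(u + 3)*(u - 5)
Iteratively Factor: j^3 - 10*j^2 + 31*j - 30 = (j - 5)*(j^2 - 5*j + 6) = (j - 5)*(j - 2)*(j - 3)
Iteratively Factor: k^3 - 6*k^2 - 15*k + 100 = (k - 5)*(k^2 - k - 20) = (k - 5)*(k + 4)*(k - 5)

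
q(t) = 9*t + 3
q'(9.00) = 9.00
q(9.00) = 84.00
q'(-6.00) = 9.00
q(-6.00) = -51.00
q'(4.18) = 9.00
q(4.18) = 40.62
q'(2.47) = 9.00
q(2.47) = 25.23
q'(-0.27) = 9.00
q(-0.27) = 0.57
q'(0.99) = 9.00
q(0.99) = 11.91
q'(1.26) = 9.00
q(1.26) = 14.34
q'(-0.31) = 9.00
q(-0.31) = 0.21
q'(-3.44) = 9.00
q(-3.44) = -27.96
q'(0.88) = 9.00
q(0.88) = 10.92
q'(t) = 9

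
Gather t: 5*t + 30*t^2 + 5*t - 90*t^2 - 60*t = -60*t^2 - 50*t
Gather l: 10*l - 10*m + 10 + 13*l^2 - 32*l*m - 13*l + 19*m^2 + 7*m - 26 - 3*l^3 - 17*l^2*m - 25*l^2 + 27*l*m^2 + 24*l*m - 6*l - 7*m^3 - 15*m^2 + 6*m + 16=-3*l^3 + l^2*(-17*m - 12) + l*(27*m^2 - 8*m - 9) - 7*m^3 + 4*m^2 + 3*m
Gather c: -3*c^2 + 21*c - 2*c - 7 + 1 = -3*c^2 + 19*c - 6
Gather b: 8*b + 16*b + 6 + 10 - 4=24*b + 12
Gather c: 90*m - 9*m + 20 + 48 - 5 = 81*m + 63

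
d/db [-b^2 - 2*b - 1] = -2*b - 2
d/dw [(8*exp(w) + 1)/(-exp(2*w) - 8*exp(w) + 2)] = 2*(4*exp(2*w) + exp(w) + 12)*exp(w)/(exp(4*w) + 16*exp(3*w) + 60*exp(2*w) - 32*exp(w) + 4)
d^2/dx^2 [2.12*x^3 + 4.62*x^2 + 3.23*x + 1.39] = 12.72*x + 9.24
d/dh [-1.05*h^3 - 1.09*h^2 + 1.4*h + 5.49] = -3.15*h^2 - 2.18*h + 1.4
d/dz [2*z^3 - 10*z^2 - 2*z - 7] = 6*z^2 - 20*z - 2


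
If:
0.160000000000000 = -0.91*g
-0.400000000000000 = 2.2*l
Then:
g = -0.18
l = -0.18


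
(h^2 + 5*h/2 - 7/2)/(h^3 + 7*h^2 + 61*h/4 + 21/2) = 2*(h - 1)/(2*h^2 + 7*h + 6)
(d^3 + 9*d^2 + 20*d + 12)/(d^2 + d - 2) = (d^2 + 7*d + 6)/(d - 1)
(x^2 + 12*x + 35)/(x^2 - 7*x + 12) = (x^2 + 12*x + 35)/(x^2 - 7*x + 12)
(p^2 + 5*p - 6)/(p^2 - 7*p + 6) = (p + 6)/(p - 6)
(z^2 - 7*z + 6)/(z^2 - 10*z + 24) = (z - 1)/(z - 4)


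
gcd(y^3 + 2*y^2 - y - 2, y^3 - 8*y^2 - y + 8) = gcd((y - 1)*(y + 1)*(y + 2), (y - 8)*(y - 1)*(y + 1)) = y^2 - 1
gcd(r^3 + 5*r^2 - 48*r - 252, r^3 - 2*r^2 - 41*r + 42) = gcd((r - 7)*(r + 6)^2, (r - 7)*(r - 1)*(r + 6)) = r^2 - r - 42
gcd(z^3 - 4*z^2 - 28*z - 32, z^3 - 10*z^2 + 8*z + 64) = z^2 - 6*z - 16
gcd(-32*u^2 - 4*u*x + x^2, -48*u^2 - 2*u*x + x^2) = -8*u + x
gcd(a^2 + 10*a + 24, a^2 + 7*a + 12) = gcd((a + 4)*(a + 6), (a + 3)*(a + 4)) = a + 4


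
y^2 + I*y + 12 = (y - 3*I)*(y + 4*I)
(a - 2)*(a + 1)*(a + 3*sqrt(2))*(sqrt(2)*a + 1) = sqrt(2)*a^4 - sqrt(2)*a^3 + 7*a^3 - 7*a^2 + sqrt(2)*a^2 - 14*a - 3*sqrt(2)*a - 6*sqrt(2)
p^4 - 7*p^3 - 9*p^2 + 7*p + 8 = (p - 8)*(p - 1)*(p + 1)^2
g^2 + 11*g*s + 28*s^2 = (g + 4*s)*(g + 7*s)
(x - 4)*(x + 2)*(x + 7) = x^3 + 5*x^2 - 22*x - 56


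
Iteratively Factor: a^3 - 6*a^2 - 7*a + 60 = (a - 4)*(a^2 - 2*a - 15) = (a - 5)*(a - 4)*(a + 3)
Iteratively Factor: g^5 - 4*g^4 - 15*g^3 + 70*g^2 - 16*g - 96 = (g + 4)*(g^4 - 8*g^3 + 17*g^2 + 2*g - 24) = (g + 1)*(g + 4)*(g^3 - 9*g^2 + 26*g - 24) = (g - 2)*(g + 1)*(g + 4)*(g^2 - 7*g + 12) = (g - 3)*(g - 2)*(g + 1)*(g + 4)*(g - 4)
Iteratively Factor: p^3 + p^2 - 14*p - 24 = (p + 3)*(p^2 - 2*p - 8) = (p + 2)*(p + 3)*(p - 4)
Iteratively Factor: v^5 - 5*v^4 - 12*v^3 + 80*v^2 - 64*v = (v - 1)*(v^4 - 4*v^3 - 16*v^2 + 64*v) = (v - 4)*(v - 1)*(v^3 - 16*v) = (v - 4)*(v - 1)*(v + 4)*(v^2 - 4*v) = (v - 4)^2*(v - 1)*(v + 4)*(v)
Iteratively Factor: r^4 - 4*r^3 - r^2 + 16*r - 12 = (r - 1)*(r^3 - 3*r^2 - 4*r + 12) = (r - 2)*(r - 1)*(r^2 - r - 6) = (r - 2)*(r - 1)*(r + 2)*(r - 3)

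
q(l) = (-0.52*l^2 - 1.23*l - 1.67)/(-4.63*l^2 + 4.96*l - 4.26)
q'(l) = (-1.04*l - 1.23)/(-4.63*l^2 + 4.96*l - 4.26) + (9.26*l - 4.96)*(-0.52*l^2 - 1.23*l - 1.67)/(-4.63*l^2 + 4.96*l - 4.26)^2 = (-8.2741*l^2 - 11.0338*l + 13.523)/(21.4369*l^4 - 45.9296*l^3 + 64.0492*l^2 - 42.2592*l + 18.1476)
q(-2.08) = 0.04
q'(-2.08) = 0.00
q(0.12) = 0.49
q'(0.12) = 0.87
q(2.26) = 0.43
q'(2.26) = -0.19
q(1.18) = 0.79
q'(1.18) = -0.47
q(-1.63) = 0.04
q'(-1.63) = 0.02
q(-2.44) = 0.04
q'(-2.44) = -0.00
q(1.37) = 0.70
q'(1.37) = -0.45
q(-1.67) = 0.04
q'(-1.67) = 0.01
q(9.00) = 0.16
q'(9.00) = -0.01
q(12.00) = 0.15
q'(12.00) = -0.00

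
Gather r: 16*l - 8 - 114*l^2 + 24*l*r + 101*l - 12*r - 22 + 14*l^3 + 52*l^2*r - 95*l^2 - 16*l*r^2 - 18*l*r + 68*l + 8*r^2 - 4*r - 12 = 14*l^3 - 209*l^2 + 185*l + r^2*(8 - 16*l) + r*(52*l^2 + 6*l - 16) - 42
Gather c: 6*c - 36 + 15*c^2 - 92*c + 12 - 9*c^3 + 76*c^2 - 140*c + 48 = -9*c^3 + 91*c^2 - 226*c + 24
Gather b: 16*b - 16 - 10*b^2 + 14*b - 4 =-10*b^2 + 30*b - 20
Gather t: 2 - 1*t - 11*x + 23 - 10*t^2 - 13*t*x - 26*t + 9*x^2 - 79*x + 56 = -10*t^2 + t*(-13*x - 27) + 9*x^2 - 90*x + 81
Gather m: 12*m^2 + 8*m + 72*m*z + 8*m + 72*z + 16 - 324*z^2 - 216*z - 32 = 12*m^2 + m*(72*z + 16) - 324*z^2 - 144*z - 16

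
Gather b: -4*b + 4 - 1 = 3 - 4*b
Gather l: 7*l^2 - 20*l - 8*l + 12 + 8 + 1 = 7*l^2 - 28*l + 21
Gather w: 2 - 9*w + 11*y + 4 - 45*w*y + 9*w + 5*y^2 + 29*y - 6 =-45*w*y + 5*y^2 + 40*y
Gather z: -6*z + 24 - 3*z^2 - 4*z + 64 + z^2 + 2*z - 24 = -2*z^2 - 8*z + 64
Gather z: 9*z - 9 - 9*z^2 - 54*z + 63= -9*z^2 - 45*z + 54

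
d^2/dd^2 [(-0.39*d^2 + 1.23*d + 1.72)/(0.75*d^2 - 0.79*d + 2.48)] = (-2.22044604925031e-16*d^4 + 0.921600000000001*d^3 + 10.1574*d^2 - 19.8414*d - 4.229176)/(0.421875*d^6 - 1.333125*d^5 + 5.589225*d^4 - 9.309439*d^3 + 18.481704*d^2 - 14.576448*d + 15.252992)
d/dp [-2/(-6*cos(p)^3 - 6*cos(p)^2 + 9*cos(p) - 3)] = 8*(4*cos(p) + 3*cos(2*p))*sin(p)/(3*(-4*sin(p)^2 - 3*cos(p) + cos(3*p) + 6)^2)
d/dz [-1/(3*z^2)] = 2/(3*z^3)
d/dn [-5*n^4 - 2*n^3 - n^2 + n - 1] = -20*n^3 - 6*n^2 - 2*n + 1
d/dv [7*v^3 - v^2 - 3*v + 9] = 21*v^2 - 2*v - 3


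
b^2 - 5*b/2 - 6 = (b - 4)*(b + 3/2)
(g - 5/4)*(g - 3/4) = g^2 - 2*g + 15/16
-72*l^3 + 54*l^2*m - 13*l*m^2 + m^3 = (-6*l + m)*(-4*l + m)*(-3*l + m)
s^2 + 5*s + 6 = (s + 2)*(s + 3)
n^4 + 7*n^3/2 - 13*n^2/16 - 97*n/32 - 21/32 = (n - 1)*(n + 1/4)*(n + 3/4)*(n + 7/2)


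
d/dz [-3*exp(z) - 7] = -3*exp(z)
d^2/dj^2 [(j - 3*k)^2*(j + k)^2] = 12*j^2 - 24*j*k - 4*k^2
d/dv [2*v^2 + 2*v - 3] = 4*v + 2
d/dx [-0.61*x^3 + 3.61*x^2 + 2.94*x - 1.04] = -1.83*x^2 + 7.22*x + 2.94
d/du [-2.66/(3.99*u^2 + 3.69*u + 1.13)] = (21.2268*u + 9.8154)/(3.99*u^2 + 3.69*u + 1.13)^2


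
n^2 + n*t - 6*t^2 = (n - 2*t)*(n + 3*t)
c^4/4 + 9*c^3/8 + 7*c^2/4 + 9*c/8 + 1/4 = (c/4 + 1/2)*(c + 1/2)*(c + 1)^2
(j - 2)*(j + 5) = j^2 + 3*j - 10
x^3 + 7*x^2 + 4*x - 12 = (x - 1)*(x + 2)*(x + 6)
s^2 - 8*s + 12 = (s - 6)*(s - 2)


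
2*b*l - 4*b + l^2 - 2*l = (2*b + l)*(l - 2)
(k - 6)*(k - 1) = k^2 - 7*k + 6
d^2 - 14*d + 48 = (d - 8)*(d - 6)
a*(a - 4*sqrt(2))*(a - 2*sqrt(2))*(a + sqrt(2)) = a^4 - 5*sqrt(2)*a^3 + 4*a^2 + 16*sqrt(2)*a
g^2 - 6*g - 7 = (g - 7)*(g + 1)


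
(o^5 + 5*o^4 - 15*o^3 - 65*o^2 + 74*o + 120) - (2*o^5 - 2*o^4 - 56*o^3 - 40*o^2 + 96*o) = -o^5 + 7*o^4 + 41*o^3 - 25*o^2 - 22*o + 120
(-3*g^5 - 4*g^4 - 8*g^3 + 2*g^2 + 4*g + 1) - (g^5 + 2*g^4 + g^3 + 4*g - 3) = -4*g^5 - 6*g^4 - 9*g^3 + 2*g^2 + 4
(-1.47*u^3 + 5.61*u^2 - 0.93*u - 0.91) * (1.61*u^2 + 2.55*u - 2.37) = -2.3667*u^5 + 5.2836*u^4 + 16.2921*u^3 - 17.1323*u^2 - 0.1164*u + 2.1567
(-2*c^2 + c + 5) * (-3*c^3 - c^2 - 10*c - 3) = 6*c^5 - c^4 + 4*c^3 - 9*c^2 - 53*c - 15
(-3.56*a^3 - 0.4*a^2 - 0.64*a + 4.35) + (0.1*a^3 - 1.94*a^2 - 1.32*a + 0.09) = -3.46*a^3 - 2.34*a^2 - 1.96*a + 4.44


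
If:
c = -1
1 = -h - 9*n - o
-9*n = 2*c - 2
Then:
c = -1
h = -o - 5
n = 4/9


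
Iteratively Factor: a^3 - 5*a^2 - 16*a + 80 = (a + 4)*(a^2 - 9*a + 20) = (a - 5)*(a + 4)*(a - 4)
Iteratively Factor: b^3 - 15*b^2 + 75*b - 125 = (b - 5)*(b^2 - 10*b + 25) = (b - 5)^2*(b - 5)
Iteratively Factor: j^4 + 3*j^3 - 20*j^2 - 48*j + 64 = (j - 1)*(j^3 + 4*j^2 - 16*j - 64) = (j - 1)*(j + 4)*(j^2 - 16) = (j - 1)*(j + 4)^2*(j - 4)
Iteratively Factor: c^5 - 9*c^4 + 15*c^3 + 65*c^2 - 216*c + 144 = (c - 4)*(c^4 - 5*c^3 - 5*c^2 + 45*c - 36) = (c - 4)*(c - 1)*(c^3 - 4*c^2 - 9*c + 36) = (c - 4)*(c - 3)*(c - 1)*(c^2 - c - 12) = (c - 4)^2*(c - 3)*(c - 1)*(c + 3)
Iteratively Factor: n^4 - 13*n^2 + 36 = (n + 3)*(n^3 - 3*n^2 - 4*n + 12) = (n - 2)*(n + 3)*(n^2 - n - 6) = (n - 3)*(n - 2)*(n + 3)*(n + 2)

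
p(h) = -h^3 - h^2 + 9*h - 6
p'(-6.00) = -87.00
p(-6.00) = 120.00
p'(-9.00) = -216.00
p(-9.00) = 561.00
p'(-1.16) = 7.28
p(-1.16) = -16.22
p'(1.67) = -2.71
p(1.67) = 1.58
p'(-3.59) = -22.48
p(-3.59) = -4.93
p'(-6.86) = -118.46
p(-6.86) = 208.03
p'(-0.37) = 9.33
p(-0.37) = -9.42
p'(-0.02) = 9.04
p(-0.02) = -6.18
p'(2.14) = -9.02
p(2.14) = -1.12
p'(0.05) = 8.89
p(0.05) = -5.55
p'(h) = -3*h^2 - 2*h + 9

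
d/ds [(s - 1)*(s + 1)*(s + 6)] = 3*s^2 + 12*s - 1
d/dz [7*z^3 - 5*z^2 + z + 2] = 21*z^2 - 10*z + 1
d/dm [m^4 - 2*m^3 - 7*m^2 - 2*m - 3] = 4*m^3 - 6*m^2 - 14*m - 2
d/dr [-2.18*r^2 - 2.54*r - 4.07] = -4.36*r - 2.54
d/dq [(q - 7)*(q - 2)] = 2*q - 9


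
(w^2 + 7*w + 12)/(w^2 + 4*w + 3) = (w + 4)/(w + 1)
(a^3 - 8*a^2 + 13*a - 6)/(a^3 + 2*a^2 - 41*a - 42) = (a^2 - 2*a + 1)/(a^2 + 8*a + 7)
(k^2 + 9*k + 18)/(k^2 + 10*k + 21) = (k + 6)/(k + 7)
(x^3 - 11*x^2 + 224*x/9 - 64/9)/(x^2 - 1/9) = (3*x^2 - 32*x + 64)/(3*x + 1)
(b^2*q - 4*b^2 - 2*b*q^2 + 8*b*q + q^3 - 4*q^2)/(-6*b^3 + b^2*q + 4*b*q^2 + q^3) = (-b*q + 4*b + q^2 - 4*q)/(6*b^2 + 5*b*q + q^2)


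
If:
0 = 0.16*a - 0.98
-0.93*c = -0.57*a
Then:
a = 6.12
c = 3.75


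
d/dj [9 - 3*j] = -3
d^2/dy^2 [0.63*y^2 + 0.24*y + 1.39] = 1.26000000000000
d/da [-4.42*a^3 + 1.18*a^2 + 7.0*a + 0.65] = -13.26*a^2 + 2.36*a + 7.0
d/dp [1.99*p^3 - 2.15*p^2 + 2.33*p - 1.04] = 5.97*p^2 - 4.3*p + 2.33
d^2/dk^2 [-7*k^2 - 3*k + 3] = -14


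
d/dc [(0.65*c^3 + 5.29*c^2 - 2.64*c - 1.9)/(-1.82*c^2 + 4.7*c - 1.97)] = (-1.183*c^4 + 6.11*c^3 + 16.2167*c^2 - 27.7586*c + 14.1308)/(3.3124*c^4 - 17.108*c^3 + 29.2608*c^2 - 18.518*c + 3.8809)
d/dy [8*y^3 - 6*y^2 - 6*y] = 24*y^2 - 12*y - 6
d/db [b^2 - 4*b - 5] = 2*b - 4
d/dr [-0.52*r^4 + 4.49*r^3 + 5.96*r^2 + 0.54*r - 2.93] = -2.08*r^3 + 13.47*r^2 + 11.92*r + 0.54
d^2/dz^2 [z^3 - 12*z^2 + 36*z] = 6*z - 24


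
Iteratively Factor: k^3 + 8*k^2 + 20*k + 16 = (k + 2)*(k^2 + 6*k + 8) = (k + 2)^2*(k + 4)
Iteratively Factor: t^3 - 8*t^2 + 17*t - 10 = (t - 2)*(t^2 - 6*t + 5) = (t - 2)*(t - 1)*(t - 5)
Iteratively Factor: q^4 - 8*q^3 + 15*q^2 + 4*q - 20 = (q + 1)*(q^3 - 9*q^2 + 24*q - 20) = (q - 2)*(q + 1)*(q^2 - 7*q + 10) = (q - 5)*(q - 2)*(q + 1)*(q - 2)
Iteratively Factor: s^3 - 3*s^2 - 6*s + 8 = (s - 1)*(s^2 - 2*s - 8) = (s - 1)*(s + 2)*(s - 4)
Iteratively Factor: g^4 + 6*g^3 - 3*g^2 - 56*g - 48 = (g + 1)*(g^3 + 5*g^2 - 8*g - 48) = (g - 3)*(g + 1)*(g^2 + 8*g + 16) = (g - 3)*(g + 1)*(g + 4)*(g + 4)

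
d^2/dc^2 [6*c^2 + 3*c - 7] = 12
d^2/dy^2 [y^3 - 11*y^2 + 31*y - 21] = 6*y - 22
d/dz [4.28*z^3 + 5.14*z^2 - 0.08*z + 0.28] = 12.84*z^2 + 10.28*z - 0.08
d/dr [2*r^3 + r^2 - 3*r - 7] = 6*r^2 + 2*r - 3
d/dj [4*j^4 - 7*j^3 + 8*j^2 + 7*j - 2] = 16*j^3 - 21*j^2 + 16*j + 7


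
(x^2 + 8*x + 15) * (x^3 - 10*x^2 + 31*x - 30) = x^5 - 2*x^4 - 34*x^3 + 68*x^2 + 225*x - 450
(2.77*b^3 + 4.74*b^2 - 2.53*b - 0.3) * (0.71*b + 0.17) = 1.9667*b^4 + 3.8363*b^3 - 0.9905*b^2 - 0.6431*b - 0.051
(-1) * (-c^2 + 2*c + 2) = c^2 - 2*c - 2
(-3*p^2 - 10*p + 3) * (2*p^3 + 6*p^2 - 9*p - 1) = -6*p^5 - 38*p^4 - 27*p^3 + 111*p^2 - 17*p - 3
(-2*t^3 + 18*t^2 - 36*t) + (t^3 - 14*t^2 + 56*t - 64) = -t^3 + 4*t^2 + 20*t - 64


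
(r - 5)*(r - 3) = r^2 - 8*r + 15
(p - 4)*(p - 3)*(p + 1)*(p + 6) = p^4 - 31*p^2 + 42*p + 72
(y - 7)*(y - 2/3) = y^2 - 23*y/3 + 14/3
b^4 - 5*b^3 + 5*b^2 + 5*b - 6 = (b - 3)*(b - 2)*(b - 1)*(b + 1)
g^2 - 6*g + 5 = (g - 5)*(g - 1)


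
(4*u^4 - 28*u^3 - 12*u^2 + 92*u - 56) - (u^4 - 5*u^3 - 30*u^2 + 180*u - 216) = 3*u^4 - 23*u^3 + 18*u^2 - 88*u + 160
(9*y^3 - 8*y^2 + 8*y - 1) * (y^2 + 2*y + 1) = 9*y^5 + 10*y^4 + y^3 + 7*y^2 + 6*y - 1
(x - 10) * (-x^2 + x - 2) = -x^3 + 11*x^2 - 12*x + 20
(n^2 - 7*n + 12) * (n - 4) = n^3 - 11*n^2 + 40*n - 48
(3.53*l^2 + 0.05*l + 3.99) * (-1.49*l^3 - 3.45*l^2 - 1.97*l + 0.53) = -5.2597*l^5 - 12.253*l^4 - 13.0717*l^3 - 11.9931*l^2 - 7.8338*l + 2.1147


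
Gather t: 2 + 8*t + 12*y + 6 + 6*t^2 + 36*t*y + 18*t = 6*t^2 + t*(36*y + 26) + 12*y + 8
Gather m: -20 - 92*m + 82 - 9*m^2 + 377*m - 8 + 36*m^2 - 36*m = 27*m^2 + 249*m + 54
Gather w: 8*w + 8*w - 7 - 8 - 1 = 16*w - 16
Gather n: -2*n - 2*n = -4*n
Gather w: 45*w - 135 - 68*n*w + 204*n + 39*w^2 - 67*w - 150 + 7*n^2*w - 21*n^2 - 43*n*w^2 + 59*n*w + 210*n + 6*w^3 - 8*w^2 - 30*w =-21*n^2 + 414*n + 6*w^3 + w^2*(31 - 43*n) + w*(7*n^2 - 9*n - 52) - 285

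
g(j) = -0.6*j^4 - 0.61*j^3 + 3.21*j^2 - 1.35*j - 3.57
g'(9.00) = -1841.40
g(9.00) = -4137.00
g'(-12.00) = 3805.29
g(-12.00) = -10912.65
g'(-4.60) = 164.00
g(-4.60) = -138.71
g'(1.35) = -1.92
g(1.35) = -3.04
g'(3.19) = -77.40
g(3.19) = -57.14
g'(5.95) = -533.49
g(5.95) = -778.46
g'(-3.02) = 28.68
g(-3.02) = -3.32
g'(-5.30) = 270.52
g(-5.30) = -288.86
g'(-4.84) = 196.82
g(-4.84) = -181.93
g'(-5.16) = 246.53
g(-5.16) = -252.68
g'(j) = -2.4*j^3 - 1.83*j^2 + 6.42*j - 1.35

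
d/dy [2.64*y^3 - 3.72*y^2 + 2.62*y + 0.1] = 7.92*y^2 - 7.44*y + 2.62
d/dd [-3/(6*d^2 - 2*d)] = 3*(6*d - 1)/(2*d^2*(3*d - 1)^2)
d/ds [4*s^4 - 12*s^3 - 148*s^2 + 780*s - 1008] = 16*s^3 - 36*s^2 - 296*s + 780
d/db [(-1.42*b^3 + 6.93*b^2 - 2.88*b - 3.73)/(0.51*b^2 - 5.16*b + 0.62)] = (-0.7242*b^4 + 14.6544*b^3 - 36.9312*b^2 + 12.3978*b - 21.0324)/(0.2601*b^4 - 5.2632*b^3 + 27.258*b^2 - 6.3984*b + 0.3844)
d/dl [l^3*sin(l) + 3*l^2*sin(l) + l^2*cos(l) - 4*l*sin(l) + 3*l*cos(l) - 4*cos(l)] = l^3*cos(l) + 2*l^2*sin(l) + 3*l^2*cos(l) + 3*l*sin(l) - 2*l*cos(l) + 3*cos(l)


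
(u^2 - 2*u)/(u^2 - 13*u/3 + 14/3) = 3*u/(3*u - 7)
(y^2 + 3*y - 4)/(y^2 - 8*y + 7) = (y + 4)/(y - 7)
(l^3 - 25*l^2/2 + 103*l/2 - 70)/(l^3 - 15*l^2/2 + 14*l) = (l - 5)/l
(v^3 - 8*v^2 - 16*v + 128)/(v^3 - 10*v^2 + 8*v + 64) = (v + 4)/(v + 2)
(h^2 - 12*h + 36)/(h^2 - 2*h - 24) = (h - 6)/(h + 4)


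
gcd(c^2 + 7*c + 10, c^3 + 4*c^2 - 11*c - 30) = c^2 + 7*c + 10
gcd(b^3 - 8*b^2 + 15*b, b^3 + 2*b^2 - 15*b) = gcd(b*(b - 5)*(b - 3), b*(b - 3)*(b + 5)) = b^2 - 3*b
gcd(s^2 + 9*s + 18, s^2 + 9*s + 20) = 1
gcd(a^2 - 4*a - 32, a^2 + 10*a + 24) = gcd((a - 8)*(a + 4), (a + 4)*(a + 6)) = a + 4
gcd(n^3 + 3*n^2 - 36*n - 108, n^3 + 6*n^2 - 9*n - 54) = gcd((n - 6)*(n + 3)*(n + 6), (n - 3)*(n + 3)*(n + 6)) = n^2 + 9*n + 18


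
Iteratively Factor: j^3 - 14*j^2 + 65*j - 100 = (j - 5)*(j^2 - 9*j + 20) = (j - 5)^2*(j - 4)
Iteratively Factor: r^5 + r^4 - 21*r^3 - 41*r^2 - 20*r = (r - 5)*(r^4 + 6*r^3 + 9*r^2 + 4*r) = (r - 5)*(r + 4)*(r^3 + 2*r^2 + r) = r*(r - 5)*(r + 4)*(r^2 + 2*r + 1) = r*(r - 5)*(r + 1)*(r + 4)*(r + 1)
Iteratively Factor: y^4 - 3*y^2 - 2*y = (y + 1)*(y^3 - y^2 - 2*y) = y*(y + 1)*(y^2 - y - 2) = y*(y + 1)^2*(y - 2)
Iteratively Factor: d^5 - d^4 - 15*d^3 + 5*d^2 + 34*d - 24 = (d - 4)*(d^4 + 3*d^3 - 3*d^2 - 7*d + 6) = (d - 4)*(d - 1)*(d^3 + 4*d^2 + d - 6) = (d - 4)*(d - 1)^2*(d^2 + 5*d + 6) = (d - 4)*(d - 1)^2*(d + 2)*(d + 3)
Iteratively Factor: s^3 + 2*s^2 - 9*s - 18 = (s + 2)*(s^2 - 9) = (s + 2)*(s + 3)*(s - 3)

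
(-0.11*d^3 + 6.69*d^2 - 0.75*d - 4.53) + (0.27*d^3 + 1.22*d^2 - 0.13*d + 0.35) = 0.16*d^3 + 7.91*d^2 - 0.88*d - 4.18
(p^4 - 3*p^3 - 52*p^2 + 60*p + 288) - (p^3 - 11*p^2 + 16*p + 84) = p^4 - 4*p^3 - 41*p^2 + 44*p + 204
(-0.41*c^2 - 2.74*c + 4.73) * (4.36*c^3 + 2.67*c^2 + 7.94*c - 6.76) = -1.7876*c^5 - 13.0411*c^4 + 10.0516*c^3 - 6.3549*c^2 + 56.0786*c - 31.9748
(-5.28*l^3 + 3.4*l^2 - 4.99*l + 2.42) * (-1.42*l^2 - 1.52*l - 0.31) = 7.4976*l^5 + 3.1976*l^4 + 3.5546*l^3 + 3.0944*l^2 - 2.1315*l - 0.7502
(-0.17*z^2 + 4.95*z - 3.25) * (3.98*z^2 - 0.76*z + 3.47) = -0.6766*z^4 + 19.8302*z^3 - 17.2869*z^2 + 19.6465*z - 11.2775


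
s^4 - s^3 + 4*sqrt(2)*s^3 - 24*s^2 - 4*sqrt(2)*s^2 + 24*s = s*(s - 1)*(s - 2*sqrt(2))*(s + 6*sqrt(2))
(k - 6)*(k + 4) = k^2 - 2*k - 24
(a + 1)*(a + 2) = a^2 + 3*a + 2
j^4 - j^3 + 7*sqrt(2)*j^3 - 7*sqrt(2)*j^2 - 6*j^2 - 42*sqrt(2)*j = j*(j - 3)*(j + 2)*(j + 7*sqrt(2))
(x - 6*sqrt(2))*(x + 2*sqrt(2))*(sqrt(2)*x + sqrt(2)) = sqrt(2)*x^3 - 8*x^2 + sqrt(2)*x^2 - 24*sqrt(2)*x - 8*x - 24*sqrt(2)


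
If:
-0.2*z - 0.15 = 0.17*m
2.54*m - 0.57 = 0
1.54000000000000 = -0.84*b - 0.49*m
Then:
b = -1.96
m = 0.22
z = -0.94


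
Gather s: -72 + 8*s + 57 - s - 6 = 7*s - 21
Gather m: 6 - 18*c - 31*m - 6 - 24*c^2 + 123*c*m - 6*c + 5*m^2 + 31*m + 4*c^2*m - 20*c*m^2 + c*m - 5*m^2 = -24*c^2 - 20*c*m^2 - 24*c + m*(4*c^2 + 124*c)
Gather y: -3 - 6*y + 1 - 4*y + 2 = -10*y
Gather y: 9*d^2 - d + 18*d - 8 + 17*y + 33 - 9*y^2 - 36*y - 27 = 9*d^2 + 17*d - 9*y^2 - 19*y - 2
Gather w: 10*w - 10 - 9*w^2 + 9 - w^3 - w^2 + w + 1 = -w^3 - 10*w^2 + 11*w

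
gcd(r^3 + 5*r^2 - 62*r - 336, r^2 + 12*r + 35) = r + 7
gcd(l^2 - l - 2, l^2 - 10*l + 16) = l - 2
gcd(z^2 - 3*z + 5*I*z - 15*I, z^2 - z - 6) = z - 3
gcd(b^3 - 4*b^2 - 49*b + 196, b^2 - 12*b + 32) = b - 4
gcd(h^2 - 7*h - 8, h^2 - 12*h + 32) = h - 8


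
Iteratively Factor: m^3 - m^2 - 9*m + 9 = (m - 1)*(m^2 - 9) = (m - 3)*(m - 1)*(m + 3)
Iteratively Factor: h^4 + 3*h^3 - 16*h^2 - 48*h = (h)*(h^3 + 3*h^2 - 16*h - 48) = h*(h - 4)*(h^2 + 7*h + 12) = h*(h - 4)*(h + 3)*(h + 4)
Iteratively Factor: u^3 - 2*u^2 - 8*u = (u + 2)*(u^2 - 4*u) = (u - 4)*(u + 2)*(u)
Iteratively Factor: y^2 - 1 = (y - 1)*(y + 1)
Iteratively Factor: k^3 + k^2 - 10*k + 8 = (k - 2)*(k^2 + 3*k - 4) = (k - 2)*(k - 1)*(k + 4)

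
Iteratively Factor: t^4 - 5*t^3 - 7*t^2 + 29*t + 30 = (t + 2)*(t^3 - 7*t^2 + 7*t + 15) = (t - 3)*(t + 2)*(t^2 - 4*t - 5) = (t - 5)*(t - 3)*(t + 2)*(t + 1)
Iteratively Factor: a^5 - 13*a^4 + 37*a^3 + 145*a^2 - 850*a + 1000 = (a - 5)*(a^4 - 8*a^3 - 3*a^2 + 130*a - 200) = (a - 5)^2*(a^3 - 3*a^2 - 18*a + 40) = (a - 5)^2*(a + 4)*(a^2 - 7*a + 10) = (a - 5)^2*(a - 2)*(a + 4)*(a - 5)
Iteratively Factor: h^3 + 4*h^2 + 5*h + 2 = (h + 2)*(h^2 + 2*h + 1) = (h + 1)*(h + 2)*(h + 1)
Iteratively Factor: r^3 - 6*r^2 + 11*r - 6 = (r - 3)*(r^2 - 3*r + 2) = (r - 3)*(r - 2)*(r - 1)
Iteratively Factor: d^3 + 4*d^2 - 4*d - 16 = (d + 4)*(d^2 - 4) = (d + 2)*(d + 4)*(d - 2)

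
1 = 1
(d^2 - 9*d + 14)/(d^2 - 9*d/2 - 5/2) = 2*(-d^2 + 9*d - 14)/(-2*d^2 + 9*d + 5)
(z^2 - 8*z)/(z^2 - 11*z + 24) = z/(z - 3)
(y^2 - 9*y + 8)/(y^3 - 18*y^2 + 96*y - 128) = (y - 1)/(y^2 - 10*y + 16)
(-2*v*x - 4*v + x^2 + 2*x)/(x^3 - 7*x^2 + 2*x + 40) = (-2*v + x)/(x^2 - 9*x + 20)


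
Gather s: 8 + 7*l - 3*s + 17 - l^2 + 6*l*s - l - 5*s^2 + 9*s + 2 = -l^2 + 6*l - 5*s^2 + s*(6*l + 6) + 27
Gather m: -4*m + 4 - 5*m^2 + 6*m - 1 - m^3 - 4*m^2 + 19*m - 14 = -m^3 - 9*m^2 + 21*m - 11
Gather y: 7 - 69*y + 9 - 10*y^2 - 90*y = -10*y^2 - 159*y + 16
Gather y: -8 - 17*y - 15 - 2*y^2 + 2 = -2*y^2 - 17*y - 21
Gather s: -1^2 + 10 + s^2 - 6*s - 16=s^2 - 6*s - 7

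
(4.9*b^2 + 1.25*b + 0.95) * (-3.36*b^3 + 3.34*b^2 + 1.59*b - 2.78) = -16.464*b^5 + 12.166*b^4 + 8.774*b^3 - 8.4615*b^2 - 1.9645*b - 2.641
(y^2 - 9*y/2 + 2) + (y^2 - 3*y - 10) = 2*y^2 - 15*y/2 - 8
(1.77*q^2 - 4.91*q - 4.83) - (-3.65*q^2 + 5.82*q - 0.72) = 5.42*q^2 - 10.73*q - 4.11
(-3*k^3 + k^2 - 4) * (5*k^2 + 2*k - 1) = -15*k^5 - k^4 + 5*k^3 - 21*k^2 - 8*k + 4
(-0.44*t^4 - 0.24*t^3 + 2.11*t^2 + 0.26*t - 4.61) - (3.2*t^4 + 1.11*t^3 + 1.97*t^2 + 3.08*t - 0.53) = -3.64*t^4 - 1.35*t^3 + 0.14*t^2 - 2.82*t - 4.08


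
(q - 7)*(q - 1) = q^2 - 8*q + 7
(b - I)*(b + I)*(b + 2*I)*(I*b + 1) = I*b^4 - b^3 + 3*I*b^2 - b + 2*I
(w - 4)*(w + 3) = w^2 - w - 12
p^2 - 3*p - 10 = (p - 5)*(p + 2)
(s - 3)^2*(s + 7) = s^3 + s^2 - 33*s + 63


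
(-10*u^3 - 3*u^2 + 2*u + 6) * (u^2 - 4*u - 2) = -10*u^5 + 37*u^4 + 34*u^3 + 4*u^2 - 28*u - 12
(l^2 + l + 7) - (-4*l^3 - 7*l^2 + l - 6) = 4*l^3 + 8*l^2 + 13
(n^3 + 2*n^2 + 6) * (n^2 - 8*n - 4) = n^5 - 6*n^4 - 20*n^3 - 2*n^2 - 48*n - 24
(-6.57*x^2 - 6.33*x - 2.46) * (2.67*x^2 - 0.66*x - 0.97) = -17.5419*x^4 - 12.5649*x^3 + 3.9825*x^2 + 7.7637*x + 2.3862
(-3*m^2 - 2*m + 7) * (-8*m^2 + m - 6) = 24*m^4 + 13*m^3 - 40*m^2 + 19*m - 42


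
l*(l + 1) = l^2 + l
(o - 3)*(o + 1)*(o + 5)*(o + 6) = o^4 + 9*o^3 + 5*o^2 - 93*o - 90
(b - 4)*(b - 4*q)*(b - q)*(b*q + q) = b^4*q - 5*b^3*q^2 - 3*b^3*q + 4*b^2*q^3 + 15*b^2*q^2 - 4*b^2*q - 12*b*q^3 + 20*b*q^2 - 16*q^3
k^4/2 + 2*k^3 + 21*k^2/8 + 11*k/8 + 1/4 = (k/2 + 1/4)*(k + 1/2)*(k + 1)*(k + 2)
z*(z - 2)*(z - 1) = z^3 - 3*z^2 + 2*z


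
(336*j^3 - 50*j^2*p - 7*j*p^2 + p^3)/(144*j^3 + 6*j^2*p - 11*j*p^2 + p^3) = (7*j + p)/(3*j + p)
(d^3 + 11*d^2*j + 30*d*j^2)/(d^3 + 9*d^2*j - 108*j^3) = d*(d + 5*j)/(d^2 + 3*d*j - 18*j^2)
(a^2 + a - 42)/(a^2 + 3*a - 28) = (a - 6)/(a - 4)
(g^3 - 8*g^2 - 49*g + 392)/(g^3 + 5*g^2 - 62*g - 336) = (g - 7)/(g + 6)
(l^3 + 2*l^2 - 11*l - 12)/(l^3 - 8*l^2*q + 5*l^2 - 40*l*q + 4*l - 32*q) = (3 - l)/(-l + 8*q)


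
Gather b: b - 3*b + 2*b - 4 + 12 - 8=0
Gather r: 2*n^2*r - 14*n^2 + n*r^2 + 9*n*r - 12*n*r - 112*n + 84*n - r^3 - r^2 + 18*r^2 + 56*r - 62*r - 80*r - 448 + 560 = -14*n^2 - 28*n - r^3 + r^2*(n + 17) + r*(2*n^2 - 3*n - 86) + 112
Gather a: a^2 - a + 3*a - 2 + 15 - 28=a^2 + 2*a - 15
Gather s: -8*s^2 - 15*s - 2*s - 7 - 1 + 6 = -8*s^2 - 17*s - 2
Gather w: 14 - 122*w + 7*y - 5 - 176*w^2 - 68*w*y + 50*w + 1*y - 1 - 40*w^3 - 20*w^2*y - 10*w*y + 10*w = -40*w^3 + w^2*(-20*y - 176) + w*(-78*y - 62) + 8*y + 8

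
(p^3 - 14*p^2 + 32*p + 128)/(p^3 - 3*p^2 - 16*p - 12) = (p^2 - 16*p + 64)/(p^2 - 5*p - 6)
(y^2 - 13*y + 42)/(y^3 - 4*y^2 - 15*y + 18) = (y - 7)/(y^2 + 2*y - 3)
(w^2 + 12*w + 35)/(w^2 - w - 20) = (w^2 + 12*w + 35)/(w^2 - w - 20)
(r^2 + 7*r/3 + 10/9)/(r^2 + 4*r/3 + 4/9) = (3*r + 5)/(3*r + 2)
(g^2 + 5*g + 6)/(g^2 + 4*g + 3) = (g + 2)/(g + 1)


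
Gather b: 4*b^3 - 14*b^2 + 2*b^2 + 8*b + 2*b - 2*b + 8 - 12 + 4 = 4*b^3 - 12*b^2 + 8*b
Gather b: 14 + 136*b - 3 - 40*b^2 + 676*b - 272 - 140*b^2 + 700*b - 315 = -180*b^2 + 1512*b - 576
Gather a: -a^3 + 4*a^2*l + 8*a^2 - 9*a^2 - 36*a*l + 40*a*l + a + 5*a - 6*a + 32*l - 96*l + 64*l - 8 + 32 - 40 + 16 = -a^3 + a^2*(4*l - 1) + 4*a*l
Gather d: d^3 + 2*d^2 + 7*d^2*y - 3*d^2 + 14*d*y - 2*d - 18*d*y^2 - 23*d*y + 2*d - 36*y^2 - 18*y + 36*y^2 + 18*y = d^3 + d^2*(7*y - 1) + d*(-18*y^2 - 9*y)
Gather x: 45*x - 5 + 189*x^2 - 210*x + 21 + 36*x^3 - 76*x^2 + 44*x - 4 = 36*x^3 + 113*x^2 - 121*x + 12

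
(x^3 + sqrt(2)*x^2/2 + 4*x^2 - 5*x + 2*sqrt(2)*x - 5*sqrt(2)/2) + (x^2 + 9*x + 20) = x^3 + sqrt(2)*x^2/2 + 5*x^2 + 2*sqrt(2)*x + 4*x - 5*sqrt(2)/2 + 20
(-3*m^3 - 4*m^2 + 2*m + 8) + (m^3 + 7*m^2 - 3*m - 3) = -2*m^3 + 3*m^2 - m + 5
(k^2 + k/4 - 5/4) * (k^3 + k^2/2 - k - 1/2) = k^5 + 3*k^4/4 - 17*k^3/8 - 11*k^2/8 + 9*k/8 + 5/8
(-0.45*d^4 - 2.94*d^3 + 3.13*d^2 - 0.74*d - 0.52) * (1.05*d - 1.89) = -0.4725*d^5 - 2.2365*d^4 + 8.8431*d^3 - 6.6927*d^2 + 0.8526*d + 0.9828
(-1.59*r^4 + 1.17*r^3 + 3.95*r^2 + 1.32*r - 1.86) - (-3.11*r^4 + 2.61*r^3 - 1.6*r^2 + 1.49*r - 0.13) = 1.52*r^4 - 1.44*r^3 + 5.55*r^2 - 0.17*r - 1.73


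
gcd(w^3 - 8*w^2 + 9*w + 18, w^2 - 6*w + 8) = 1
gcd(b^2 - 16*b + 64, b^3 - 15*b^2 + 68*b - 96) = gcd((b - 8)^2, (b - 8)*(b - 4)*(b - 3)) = b - 8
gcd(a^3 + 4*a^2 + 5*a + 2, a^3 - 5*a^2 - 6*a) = a + 1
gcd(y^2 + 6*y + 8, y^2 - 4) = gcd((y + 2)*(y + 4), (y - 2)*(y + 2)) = y + 2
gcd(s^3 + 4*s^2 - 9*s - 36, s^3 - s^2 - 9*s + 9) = s^2 - 9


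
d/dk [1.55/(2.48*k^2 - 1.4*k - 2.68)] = (2.17 - 7.688*k)/(-2.48*k^2 + 1.4*k + 2.68)^2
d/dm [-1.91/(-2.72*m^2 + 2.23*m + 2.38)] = (4.2593 - 10.3904*m)/(-2.72*m^2 + 2.23*m + 2.38)^2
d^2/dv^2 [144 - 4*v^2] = -8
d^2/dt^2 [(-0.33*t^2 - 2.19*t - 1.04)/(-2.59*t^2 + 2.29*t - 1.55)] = (33.296004*t^3 + 33.909834*t^2 - 89.760594*t + 19.690028)/(17.373979*t^6 - 46.084647*t^5 + 71.939322*t^4 - 67.168219*t^3 + 43.05249*t^2 - 16.505175*t + 3.723875)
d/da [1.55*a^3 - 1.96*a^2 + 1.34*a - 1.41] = 4.65*a^2 - 3.92*a + 1.34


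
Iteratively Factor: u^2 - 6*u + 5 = (u - 1)*(u - 5)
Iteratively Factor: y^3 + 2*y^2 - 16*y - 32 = (y - 4)*(y^2 + 6*y + 8) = (y - 4)*(y + 2)*(y + 4)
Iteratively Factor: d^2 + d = (d + 1)*(d)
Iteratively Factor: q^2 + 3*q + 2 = (q + 1)*(q + 2)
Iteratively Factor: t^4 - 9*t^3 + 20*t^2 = (t)*(t^3 - 9*t^2 + 20*t) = t*(t - 5)*(t^2 - 4*t) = t^2*(t - 5)*(t - 4)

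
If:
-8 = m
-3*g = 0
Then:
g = 0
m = -8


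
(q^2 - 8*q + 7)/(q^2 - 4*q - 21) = (q - 1)/(q + 3)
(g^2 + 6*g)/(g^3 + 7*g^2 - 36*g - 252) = g/(g^2 + g - 42)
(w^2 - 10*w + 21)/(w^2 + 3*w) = (w^2 - 10*w + 21)/(w*(w + 3))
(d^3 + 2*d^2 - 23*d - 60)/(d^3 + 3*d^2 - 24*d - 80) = (d + 3)/(d + 4)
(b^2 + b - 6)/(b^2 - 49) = (b^2 + b - 6)/(b^2 - 49)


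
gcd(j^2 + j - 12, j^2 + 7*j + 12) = j + 4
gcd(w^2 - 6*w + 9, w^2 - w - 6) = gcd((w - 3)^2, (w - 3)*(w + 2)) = w - 3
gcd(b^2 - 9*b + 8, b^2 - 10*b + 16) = b - 8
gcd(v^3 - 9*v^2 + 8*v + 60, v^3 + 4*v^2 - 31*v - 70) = v^2 - 3*v - 10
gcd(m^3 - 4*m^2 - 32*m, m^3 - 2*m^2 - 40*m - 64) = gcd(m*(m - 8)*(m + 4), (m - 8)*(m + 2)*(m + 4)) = m^2 - 4*m - 32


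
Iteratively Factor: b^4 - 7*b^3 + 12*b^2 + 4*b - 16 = (b - 4)*(b^3 - 3*b^2 + 4) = (b - 4)*(b - 2)*(b^2 - b - 2) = (b - 4)*(b - 2)*(b + 1)*(b - 2)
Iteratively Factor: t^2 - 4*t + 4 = (t - 2)*(t - 2)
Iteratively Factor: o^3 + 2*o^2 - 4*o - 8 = (o + 2)*(o^2 - 4) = (o + 2)^2*(o - 2)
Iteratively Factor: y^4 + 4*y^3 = (y)*(y^3 + 4*y^2) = y^2*(y^2 + 4*y) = y^2*(y + 4)*(y)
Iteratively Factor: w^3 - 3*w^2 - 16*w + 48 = (w - 3)*(w^2 - 16) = (w - 3)*(w + 4)*(w - 4)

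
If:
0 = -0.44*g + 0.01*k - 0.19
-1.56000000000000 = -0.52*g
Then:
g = 3.00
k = 151.00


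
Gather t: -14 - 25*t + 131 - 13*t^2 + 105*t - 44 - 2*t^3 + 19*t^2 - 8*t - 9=-2*t^3 + 6*t^2 + 72*t + 64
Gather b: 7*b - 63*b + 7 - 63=-56*b - 56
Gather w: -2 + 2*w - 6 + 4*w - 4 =6*w - 12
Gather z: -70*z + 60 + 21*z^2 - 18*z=21*z^2 - 88*z + 60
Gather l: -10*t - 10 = -10*t - 10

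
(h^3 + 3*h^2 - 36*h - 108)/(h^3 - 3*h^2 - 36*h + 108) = (h + 3)/(h - 3)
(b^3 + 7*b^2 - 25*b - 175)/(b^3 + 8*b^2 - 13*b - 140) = (b - 5)/(b - 4)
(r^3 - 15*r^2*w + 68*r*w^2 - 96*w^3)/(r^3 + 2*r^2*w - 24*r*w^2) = (r^2 - 11*r*w + 24*w^2)/(r*(r + 6*w))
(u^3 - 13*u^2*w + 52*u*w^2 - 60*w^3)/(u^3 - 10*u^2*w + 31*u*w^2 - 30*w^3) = (u - 6*w)/(u - 3*w)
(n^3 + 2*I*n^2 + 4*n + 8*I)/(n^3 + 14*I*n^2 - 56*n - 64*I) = (n^2 + 4)/(n^2 + 12*I*n - 32)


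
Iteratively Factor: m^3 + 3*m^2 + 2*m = (m + 1)*(m^2 + 2*m) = m*(m + 1)*(m + 2)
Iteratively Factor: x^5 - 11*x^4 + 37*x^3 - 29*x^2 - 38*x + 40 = (x - 2)*(x^4 - 9*x^3 + 19*x^2 + 9*x - 20) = (x - 2)*(x - 1)*(x^3 - 8*x^2 + 11*x + 20) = (x - 2)*(x - 1)*(x + 1)*(x^2 - 9*x + 20) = (x - 5)*(x - 2)*(x - 1)*(x + 1)*(x - 4)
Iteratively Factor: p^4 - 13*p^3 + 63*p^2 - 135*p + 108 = (p - 3)*(p^3 - 10*p^2 + 33*p - 36) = (p - 3)^2*(p^2 - 7*p + 12) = (p - 4)*(p - 3)^2*(p - 3)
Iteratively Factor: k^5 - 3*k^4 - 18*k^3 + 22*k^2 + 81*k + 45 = (k + 1)*(k^4 - 4*k^3 - 14*k^2 + 36*k + 45) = (k - 3)*(k + 1)*(k^3 - k^2 - 17*k - 15) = (k - 3)*(k + 1)^2*(k^2 - 2*k - 15) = (k - 3)*(k + 1)^2*(k + 3)*(k - 5)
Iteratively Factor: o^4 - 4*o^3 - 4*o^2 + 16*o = (o)*(o^3 - 4*o^2 - 4*o + 16) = o*(o - 2)*(o^2 - 2*o - 8) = o*(o - 2)*(o + 2)*(o - 4)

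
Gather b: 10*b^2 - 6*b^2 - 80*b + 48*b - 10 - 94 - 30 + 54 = 4*b^2 - 32*b - 80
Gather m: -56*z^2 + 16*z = -56*z^2 + 16*z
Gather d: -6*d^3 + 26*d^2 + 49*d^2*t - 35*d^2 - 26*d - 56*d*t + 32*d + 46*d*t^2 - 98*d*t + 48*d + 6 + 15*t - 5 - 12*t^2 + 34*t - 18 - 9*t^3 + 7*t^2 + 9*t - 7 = -6*d^3 + d^2*(49*t - 9) + d*(46*t^2 - 154*t + 54) - 9*t^3 - 5*t^2 + 58*t - 24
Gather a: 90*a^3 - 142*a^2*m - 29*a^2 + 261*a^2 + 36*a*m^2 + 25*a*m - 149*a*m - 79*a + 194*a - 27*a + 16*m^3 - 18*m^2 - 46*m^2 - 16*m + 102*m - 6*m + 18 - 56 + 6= 90*a^3 + a^2*(232 - 142*m) + a*(36*m^2 - 124*m + 88) + 16*m^3 - 64*m^2 + 80*m - 32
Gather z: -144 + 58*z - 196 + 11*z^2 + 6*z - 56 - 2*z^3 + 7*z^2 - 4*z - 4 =-2*z^3 + 18*z^2 + 60*z - 400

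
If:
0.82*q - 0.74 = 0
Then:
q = 0.90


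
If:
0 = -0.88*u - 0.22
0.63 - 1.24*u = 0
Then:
No Solution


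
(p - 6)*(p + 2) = p^2 - 4*p - 12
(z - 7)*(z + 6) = z^2 - z - 42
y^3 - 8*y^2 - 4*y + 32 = (y - 8)*(y - 2)*(y + 2)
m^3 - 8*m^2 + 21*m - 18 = (m - 3)^2*(m - 2)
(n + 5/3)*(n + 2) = n^2 + 11*n/3 + 10/3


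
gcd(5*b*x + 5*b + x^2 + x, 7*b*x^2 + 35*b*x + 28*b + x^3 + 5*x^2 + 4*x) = x + 1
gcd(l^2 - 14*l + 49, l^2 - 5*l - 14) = l - 7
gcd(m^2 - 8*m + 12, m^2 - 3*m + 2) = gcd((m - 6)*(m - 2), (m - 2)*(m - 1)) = m - 2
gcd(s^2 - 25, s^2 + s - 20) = s + 5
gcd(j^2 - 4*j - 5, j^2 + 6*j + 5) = j + 1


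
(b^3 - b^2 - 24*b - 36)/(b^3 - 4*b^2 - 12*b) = (b + 3)/b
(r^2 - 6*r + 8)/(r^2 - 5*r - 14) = (-r^2 + 6*r - 8)/(-r^2 + 5*r + 14)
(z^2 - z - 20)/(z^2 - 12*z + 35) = (z + 4)/(z - 7)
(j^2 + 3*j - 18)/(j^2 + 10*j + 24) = (j - 3)/(j + 4)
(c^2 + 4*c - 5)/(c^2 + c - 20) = (c - 1)/(c - 4)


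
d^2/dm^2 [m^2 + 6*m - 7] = 2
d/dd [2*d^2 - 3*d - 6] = 4*d - 3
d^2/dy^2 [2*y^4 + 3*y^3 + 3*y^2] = 24*y^2 + 18*y + 6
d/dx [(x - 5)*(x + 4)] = 2*x - 1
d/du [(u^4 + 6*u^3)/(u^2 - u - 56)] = u^2*(-u*(u + 6)*(2*u - 1) + 2*(-2*u - 9)*(-u^2 + u + 56))/(-u^2 + u + 56)^2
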